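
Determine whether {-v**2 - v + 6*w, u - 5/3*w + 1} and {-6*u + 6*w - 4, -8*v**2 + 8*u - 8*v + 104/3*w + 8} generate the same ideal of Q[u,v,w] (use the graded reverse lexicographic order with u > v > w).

No, the ideals differ.

Since reduced Gröbner bases are canonical representatives of ideals under a given ordering, it suffices to compute and compare them.
Buchberger on the first generating set:
f_1 = -v**2 - v + 6*w, LT = v**2.
f_2 = u - 5/3*w + 1, LT = u.

S(f_1,f_2): leading monomials are coprime, so the S-polynomial reduces to 0 (Buchberger's first criterion).
Every S-polynomial of the final basis reduces to 0, so we have a Gröbner basis.
Inter-reduce: drop elements whose leading term is divisible by another's, tail-reduce, and make monic.
Reduced Gröbner basis: {v**2 + v - 6*w, u - 5/3*w + 1}.

Buchberger on the second generating set:
h_1 = -6*u + 6*w - 4, LT = u.
h_2 = -8*v**2 + 8*u - 8*v + 104/3*w + 8, LT = v**2.

S(h_1,h_2): leading monomials are coprime, so the S-polynomial reduces to 0 (Buchberger's first criterion).
Every S-polynomial of the final basis reduces to 0, so we have a Gröbner basis.
Inter-reduce: drop elements whose leading term is divisible by another's, tail-reduce, and make monic.
Reduced Gröbner basis: {v**2 + v - 16/3*w - 1/3, u - w + 2/3}.

Since the reduced bases disagree, the two ideals are not the same.
The same test decides containment: I ⊆ J iff every generator of I reduces to 0 modulo a Gröbner basis of J.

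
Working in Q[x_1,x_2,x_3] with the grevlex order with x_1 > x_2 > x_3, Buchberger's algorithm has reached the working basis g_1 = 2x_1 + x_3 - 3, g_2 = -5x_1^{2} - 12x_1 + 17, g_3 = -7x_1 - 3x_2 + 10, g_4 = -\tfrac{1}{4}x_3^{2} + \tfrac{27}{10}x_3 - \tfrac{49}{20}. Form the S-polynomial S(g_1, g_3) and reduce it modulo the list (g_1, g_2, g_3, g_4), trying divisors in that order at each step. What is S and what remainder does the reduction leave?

lcm(LM(g_1), LM(g_3)) = x_1.
S = (lcm/LT(g_1))·g_1 − (lcm/LT(g_3))·g_3 = -\tfrac{3}{7}x_2 + \tfrac{1}{2}x_3 - \tfrac{1}{14}.
Reduce S modulo (g_1, g_2, g_3, g_4) in that order:
  leading term x_2: no divisor's leading term divides it; move -\tfrac{3}{7}x_2 to the remainder.
  leading term x_3: no divisor's leading term divides it; move \tfrac{1}{2}x_3 to the remainder.
  leading term 1: no divisor's leading term divides it; move -\tfrac{1}{14} to the remainder.
The remainder -\tfrac{3}{7}x_2 + \tfrac{1}{2}x_3 - \tfrac{1}{14} is nonzero, so it would be added as the next basis element.

S(g_1, g_3) = -\tfrac{3}{7}x_2 + \tfrac{1}{2}x_3 - \tfrac{1}{14}; remainder on division = -\tfrac{3}{7}x_2 + \tfrac{1}{2}x_3 - \tfrac{1}{14}.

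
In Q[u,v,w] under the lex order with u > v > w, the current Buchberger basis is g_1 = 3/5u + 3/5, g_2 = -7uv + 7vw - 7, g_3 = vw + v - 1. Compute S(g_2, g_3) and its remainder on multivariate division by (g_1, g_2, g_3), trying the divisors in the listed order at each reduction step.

lcm(LM(g_2), LM(g_3)) = uvw.
S = (lcm/LT(g_2))·g_2 − (lcm/LT(g_3))·g_3 = -uv + u - vw^2 + w.
Reduce S modulo (g_1, g_2, g_3) in that order:
  leading term uv: subtract (-5/3v)·g_1 from -uv + u - vw^2 + w → u - vw^2 + v + w
  leading term u: subtract (5/3)·g_1 from u - vw^2 + v + w → -vw^2 + v + w - 1
  leading term vw^2: subtract (-w)·g_3 from -vw^2 + v + w - 1 → vw + v - 1
  leading term vw: subtract (1)·g_3 from vw + v - 1 → 0
The remainder is 0, so this S-polynomial contributes no new basis element.
An S-polynomial is built so that the two leading terms cancel; whether anything survives reduction is exactly the Gröbner-basis criterion.

S(g_2, g_3) = -uv + u - vw^2 + w; remainder on division = 0.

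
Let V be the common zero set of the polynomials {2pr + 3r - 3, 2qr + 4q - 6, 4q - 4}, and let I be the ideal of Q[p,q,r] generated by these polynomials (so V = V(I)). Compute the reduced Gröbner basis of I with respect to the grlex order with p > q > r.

G = {p, q - 1, r - 1}

f_1 = 2pr + 3r - 3, LT = pr.
f_2 = 2qr + 4q - 6, LT = qr.
f_3 = 4q - 4, LT = q.

S(f_1,f_2): lcm = pqr. S = -2pq + \tfrac{3}{2}qr + 3p - \tfrac{3}{2}q.
  leading term pq: subtract (-\tfrac{1}{2}p)·f_3 from -2pq + \tfrac{3}{2}qr + 3p - \tfrac{3}{2}q → \tfrac{3}{2}qr + p - \tfrac{3}{2}q
  leading term qr: subtract (\tfrac{3}{4})·f_2 from \tfrac{3}{2}qr + p - \tfrac{3}{2}q → p - \tfrac{9}{2}q + \tfrac{9}{2}
  leading term p: no divisor's leading term divides it; move p to the remainder.
  leading term q: subtract (-\tfrac{9}{8})·f_3 from -\tfrac{9}{2}q + \tfrac{9}{2} → 0
  remainder p ≠ 0; add g_4 = p to the basis.

S(f_2,f_3): lcm = qr. S = 2q + r - 3.
  leading term q: subtract (\tfrac{1}{2})·f_3 from 2q + r - 3 → r - 1
  leading term r: no divisor's leading term divides it; move r to the remainder.
  leading term 1: no divisor's leading term divides it; move -1 to the remainder.
  remainder r - 1 ≠ 0; add g_5 = r - 1 to the basis.

The other S-polynomials (S(f_1,f_3), S(f_1,g_4), S(f_2,g_4), S(f_3,g_4), S(f_1,g_5), S(f_2,g_5), S(f_3,g_5), S(g_4,g_5)) all reduce to 0 modulo the current basis, so we have a Gröbner basis.
Inter-reduce: drop elements whose leading term is divisible by another's, tail-reduce, and make monic.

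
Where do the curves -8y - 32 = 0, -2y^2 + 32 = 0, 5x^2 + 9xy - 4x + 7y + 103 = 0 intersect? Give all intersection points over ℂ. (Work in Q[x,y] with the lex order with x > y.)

{(3, -4), (5, -4)}

Compute a lex Gröbner basis by Buchberger's algorithm.
f_1 = -8y - 32, LT = y.
f_2 = -2y^2 + 32, LT = y^2.
f_3 = 5x^2 + 9xy - 4x + 7y + 103, LT = x^2.

The S-polynomials (S(f_1,f_2), S(f_1,f_3), S(f_2,f_3)) all reduce to 0 modulo the current basis, so we have a Gröbner basis.
Inter-reduce: drop elements whose leading term is divisible by another's, tail-reduce, and make monic.
Reduced Gröbner basis: {x^2 - 8x + 15, y + 4}.

From the last basis element, y + 4 = 0, so y takes values in {-4}. Each choice, substituted upward through the basis, yields the corresponding point(s) of the solution set.
  y = -4: the earlier basis element becomes x^2 - 8x + 15 = 0, giving x = 3, 5 — points (3, -4), (5, -4).
Each listed point satisfies every original equation (direct substitution).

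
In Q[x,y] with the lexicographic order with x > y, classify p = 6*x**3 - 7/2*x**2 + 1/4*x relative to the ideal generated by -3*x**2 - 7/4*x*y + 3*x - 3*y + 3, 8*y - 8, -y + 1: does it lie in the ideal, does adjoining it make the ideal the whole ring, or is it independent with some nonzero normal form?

First compute the reduced Gröbner basis of I by Buchberger's algorithm.
f_1 = -3*x**2 - 7/4*x*y + 3*x - 3*y + 3, LT = x**2.
f_2 = 8*y - 8, LT = y.
f_3 = -y + 1, LT = y.

The S-polynomials (S(f_1,f_2), S(f_1,f_3), S(f_2,f_3)) all reduce to 0 modulo the current basis, so we have a Gröbner basis.
Inter-reduce: drop elements whose leading term is divisible by another's, tail-reduce, and make monic.
Reduced Gröbner basis: {x**2 - 5/12*x, y - 1}.
Label its elements g_1 = x**2 - 5/12*x, g_2 = y - 1.

Reduce p = 6*x**3 - 7/2*x**2 + 1/4*x modulo G:
  leading term x**3: subtract (6*x)·g_1 from 6*x**3 - 7/2*x**2 + 1/4*x → -x**2 + 1/4*x
  leading term x**2: subtract (-1)·g_1 from -x**2 + 1/4*x → -1/6*x
  leading term x: no divisor's leading term divides it; move -1/6*x to the remainder.
  normal form = -1/6*x.
The normal form is nonzero, so p ∉ I. Since p minus its normal form lies in I, I + (p) = I + (r) where r = -1/6*x; decide whether this ideal is the whole ring.
Run Buchberger on G together with r (pairs among the g_i already reduce to 0 since G is a Gröbner basis):
g_1 = x**2 - 5/12*x, LT = x**2.
g_2 = y - 1, LT = y.
r = -1/6*x, LT = x.

The S-polynomials (S(g_1,g_2), S(g_1,r), S(g_2,r)) all reduce to 0 modulo the current basis, so we have a Gröbner basis.
Inter-reduce: drop elements whose leading term is divisible by another's, tail-reduce, and make monic.
Reduced Gröbner basis: {x, y - 1}.
The reduced Gröbner basis of I + (p) is {x, y - 1} ≠ {1}, a proper ideal, so the enlarged system stays consistent: p is independent of I, with normal form -1/6*x.

6*x**3 - 7/2*x**2 + 1/4*x is independent of I; its normal form modulo I is -1/6*x.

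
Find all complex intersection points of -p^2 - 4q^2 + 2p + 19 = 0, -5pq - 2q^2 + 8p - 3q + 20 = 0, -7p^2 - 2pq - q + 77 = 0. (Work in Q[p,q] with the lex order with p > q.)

Compute a lex Gröbner basis by Buchberger's algorithm.
f_1 = -p^2 + 2p - 4q^2 + 19, LT = p^2.
f_2 = -5pq + 8p - 2q^2 - 3q + 20, LT = pq.
f_3 = -7p^2 - 2pq - q + 77, LT = p^2.

S(f_1,f_2): lcm = p^2q. S = 8/5p^2 - 2/5pq^2 - 13/5pq + 4p + 4q^3 - 19q.
  reduce S modulo (f_1, f_2, f_3):
  remainder 252/125p + 104/25q^3 - 608/125q^2 - 2332/125q + 436/25 ≠ 0; add h_4 = 252/125p + 104/25q^3 - 608/125q^2 - 2332/125q + 436/25 to the basis.

S(f_1,f_3): lcm = p^2. S = -2/7pq - 2p + 4q^2 - 1/7q - 8.
  reduce S modulo (f_1, f_2, f_3, h_4):
  remainder 2236/441q^3 - 800/441q^2 - 10015/441q + 5342/441 ≠ 0; add h_5 = 2236/441q^3 - 800/441q^2 - 10015/441q + 5342/441 to the basis.

S(f_2,f_3): lcm = p^2q. S = -8/5p^2 + 4/35pq^2 + 3/5pq - 4p - 1/7q^2 + 11q.
  reduce S modulo (f_1, f_2, f_3, h_4, h_5):
  remainder -16041/3913q^2 + 41922/3913q - 19680/3913 ≠ 0; add h_6 = -16041/3913q^2 + 41922/3913q - 19680/3913 to the basis.

S(f_2,h_5): lcm = pq^3. S = -3472/2795pq^2 + 10015/2236pq - 2671/1118p + 2/5q^4 + 3/5q^3 - 4q^2.
  reduce S modulo (f_1, f_2, f_3, h_4, h_5, h_6):
  remainder -1509039/11955892q + 1509039/5977946 ≠ 0; add h_7 = -1509039/11955892q + 1509039/5977946 to the basis.

The other S-polynomials (S(f_1,h_4), S(f_2,h_4), S(f_3,h_4), S(f_1,h_5), S(f_3,h_5), S(h_4,h_5), S(f_1,h_6), S(f_2,h_6), S(f_3,h_6), S(h_4,h_6), S(h_5,h_6), S(f_1,h_7), S(f_2,h_7), S(f_3,h_7), S(h_4,h_7), S(h_5,h_7), S(h_6,h_7)) all reduce to 0 modulo the current basis, so we have a Gröbner basis.
Inter-reduce: drop elements whose leading term is divisible by another's, tail-reduce, and make monic.
Reduced Gröbner basis: {p - 3, q - 2}.

A lex Gröbner basis eliminates variables successively. Here q - 2 depends only on q, with roots {2}; lifting each root through the earlier basis elements recovers the full solutions.
  q = 2: the earlier basis element becomes p - 3 = 0, giving p = 3 — point (3, 2).

{(3, 2)}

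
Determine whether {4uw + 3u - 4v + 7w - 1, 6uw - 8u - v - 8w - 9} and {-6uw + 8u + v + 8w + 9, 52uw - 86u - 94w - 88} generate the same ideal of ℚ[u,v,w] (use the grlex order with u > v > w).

Two ideals are equal iff their reduced Gröbner bases coincide (the reduced basis is unique for a fixed ordering).
Buchberger on the first generating set:
f_1 = 4uw + 3u - 4v + 7w - 1, LT = uw.
f_2 = 6uw - 8u - v - 8w - 9, LT = uw.

S(f_1,f_2): lcm = uw. S = 25/12u - ⅚v + 37/12w + 5/4.
  leading term u: no divisor's leading term divides it; move 25/12u to the remainder.
  leading term v: no divisor's leading term divides it; move -⅚v to the remainder.
  leading term w: no divisor's leading term divides it; move 37/12w to the remainder.
  leading term 1: no divisor's leading term divides it; move 5/4 to the remainder.
  remainder 25/12u - ⅚v + 37/12w + 5/4 ≠ 0; add g_3 = 25/12u - ⅚v + 37/12w + 5/4 to the basis.

S(f_1,g_3): lcm = uw. S = ⅖vw - 37/25w² + ¾u - v + 23/20w - ¼.
  leading term vw: no divisor's leading term divides it; move ⅖vw to the remainder.
  leading term w²: no divisor's leading term divides it; move -37/25w² to the remainder.
  leading term u: subtract (9/25)·g_3 from ¾u - v + 23/20w - ¼ → -7/10v + 1/25w - 7/10
  leading term v: no divisor's leading term divides it; move -7/10v to the remainder.
  leading term w: no divisor's leading term divides it; move 1/25w to the remainder.
  leading term 1: no divisor's leading term divides it; move -7/10 to the remainder.
  remainder ⅖vw - 37/25w² - 7/10v + 1/25w - 7/10 ≠ 0; add g_4 = ⅖vw - 37/25w² - 7/10v + 1/25w - 7/10 to the basis.

S(f_2,g_3): lcm = uw. S = ⅖vw - 37/25w² - 4/3u - ⅙v - 29/15w - 3/2.
  leading term vw: subtract (1)·g_4 from ⅖vw - 37/25w² - 4/3u - ⅙v - 29/15w - 3/2 → -4/3u + 8/15v - 148/75w - ⅘
  leading term u: subtract (-16/25)·g_3 from -4/3u + 8/15v - 148/75w - ⅘ → 0
  remainder 0.

S(f_1,g_4): lcm = uvw. S = 37/10uw² + 5/2uv - 1/10uw - v² + 7/4vw + 7/4u - ¼v.
  leading term uw²: subtract (37/40w)·f_1 from 37/10uw² + 5/2uv - 1/10uw - v² + 7/4vw + 7/4u - ¼v → 5/2uv - 23/8uw - v² + 109/20vw - 259/40w² + 7/4u - ¼v + 37/40w
  leading term uv: subtract (6/5v)·g_3 from 5/2uv - 23/8uw - v² + 109/20vw - 259/40w² + 7/4u - ¼v + 37/40w → -23/8uw + 7/4vw - 259/40w² + 7/4u - 7/4v + 37/40w
  leading term uw: subtract (-23/32)·f_1 from -23/8uw + 7/4vw - 259/40w² + 7/4u - 7/4v + 37/40w → 7/4vw - 259/40w² + 125/32u - 37/8v + 953/160w - 23/32
  leading term vw: subtract (35/8)·g_4 from 7/4vw - 259/40w² + 125/32u - 37/8v + 953/160w - 23/32 → 125/32u - 25/16v + 185/32w + 75/32
  leading term u: subtract (15/8)·g_3 from 125/32u - 25/16v + 185/32w + 75/32 → 0
  remainder 0.

S(f_2,g_4): lcm = uvw. S = 37/10uw² + 5/12uv - 1/10uw - ⅙v² - 4/3vw + 7/4u - 3/2v.
  leading term uw²: subtract (37/40w)·f_1 from 37/10uw² + 5/12uv - 1/10uw - ⅙v² - 4/3vw + 7/4u - 3/2v → 5/12uv - 23/8uw - ⅙v² + 71/30vw - 259/40w² + 7/4u - 3/2v + 37/40w
  leading term uv: subtract (⅕v)·g_3 from 5/12uv - 23/8uw - ⅙v² + 71/30vw - 259/40w² + 7/4u - 3/2v + 37/40w → -23/8uw + 7/4vw - 259/40w² + 7/4u - 7/4v + 37/40w
  leading term uw: subtract (-23/32)·f_1 from -23/8uw + 7/4vw - 259/40w² + 7/4u - 7/4v + 37/40w → 7/4vw - 259/40w² + 125/32u - 37/8v + 953/160w - 23/32
  leading term vw: subtract (35/8)·g_4 from 7/4vw - 259/40w² + 125/32u - 37/8v + 953/160w - 23/32 → 125/32u - 25/16v + 185/32w + 75/32
  leading term u: subtract (15/8)·g_3 from 125/32u - 25/16v + 185/32w + 75/32 → 0
  remainder 0.

S(g_3,g_4): leading monomials are coprime, so the S-polynomial reduces to 0 (Buchberger's first criterion).
Every S-polynomial of the final basis reduces to 0, so we have a Gröbner basis.
Inter-reduce: drop elements whose leading term is divisible by another's, tail-reduce, and make monic.
Reduced Gröbner basis: {vw - 37/10w² - 7/4v + 1/10w - 7/4, u - ⅖v + 37/25w + ⅗}.

Buchberger on the second generating set:
h_1 = -6uw + 8u + v + 8w + 9, LT = uw.
h_2 = 52uw - 86u - 94w - 88, LT = uw.

S(h_1,h_2): lcm = uw. S = 25/78u - ⅙v + 37/78w + 5/26.
  leading term u: no divisor's leading term divides it; move 25/78u to the remainder.
  leading term v: no divisor's leading term divides it; move -⅙v to the remainder.
  leading term w: no divisor's leading term divides it; move 37/78w to the remainder.
  leading term 1: no divisor's leading term divides it; move 5/26 to the remainder.
  remainder 25/78u - ⅙v + 37/78w + 5/26 ≠ 0; add k_3 = 25/78u - ⅙v + 37/78w + 5/26 to the basis.

S(h_1,k_3): lcm = uw. S = 13/25vw - 37/25w² - 4/3u - ⅙v - 29/15w - 3/2.
  leading term vw: no divisor's leading term divides it; move 13/25vw to the remainder.
  leading term w²: no divisor's leading term divides it; move -37/25w² to the remainder.
  leading term u: subtract (-104/25)·k_3 from -4/3u - ⅙v - 29/15w - 3/2 → -43/50v + 1/25w - 7/10
  leading term v: no divisor's leading term divides it; move -43/50v to the remainder.
  leading term w: no divisor's leading term divides it; move 1/25w to the remainder.
  leading term 1: no divisor's leading term divides it; move -7/10 to the remainder.
  remainder 13/25vw - 37/25w² - 43/50v + 1/25w - 7/10 ≠ 0; add k_4 = 13/25vw - 37/25w² - 43/50v + 1/25w - 7/10 to the basis.

S(h_2,k_3): lcm = uw. S = 13/25vw - 37/25w² - 43/26u - 313/130w - 22/13.
  leading term vw: subtract (1)·k_4 from 13/25vw - 37/25w² - 43/26u - 313/130w - 22/13 → -43/26u + 43/50v - 1591/650w - 129/130
  leading term u: subtract (-129/25)·k_3 from -43/26u + 43/50v - 1591/650w - 129/130 → 0
  remainder 0.

S(h_1,k_4): lcm = uvw. S = 37/13uw² + 25/78uv - 1/13uw - ⅙v² - 4/3vw + 35/26u - 3/2v.
  leading term uw²: subtract (-37/78w)·h_1 from 37/13uw² + 25/78uv - 1/13uw - ⅙v² - 4/3vw + 35/26u - 3/2v → 25/78uv + 145/39uw - ⅙v² - 67/78vw + 148/39w² + 35/26u - 3/2v + 111/26w
  leading term uv: subtract (v)·k_3 from 25/78uv + 145/39uw - ⅙v² - 67/78vw + 148/39w² + 35/26u - 3/2v + 111/26w → 145/39uw - 4/3vw + 148/39w² + 35/26u - 22/13v + 111/26w
  leading term uw: subtract (-145/234)·h_1 from 145/39uw - 4/3vw + 148/39w² + 35/26u - 22/13v + 111/26w → -4/3vw + 148/39w² + 1475/234u - 251/234v + 2159/234w + 145/26
  leading term vw: subtract (-100/39)·k_4 from -4/3vw + 148/39w² + 1475/234u - 251/234v + 2159/234w + 145/26 → 1475/234u - 59/18v + 2183/234w + 295/78
  leading term u: subtract (59/3)·k_3 from 1475/234u - 59/18v + 2183/234w + 295/78 → 0
  remainder 0.

S(h_2,k_4): lcm = uvw. S = 37/13uw² - 1/13uw - 47/26vw + 35/26u - 22/13v.
  leading term uw²: subtract (-37/78w)·h_1 from 37/13uw² - 1/13uw - 47/26vw + 35/26u - 22/13v → 145/39uw - 4/3vw + 148/39w² + 35/26u - 22/13v + 111/26w
  leading term uw: subtract (-145/234)·h_1 from 145/39uw - 4/3vw + 148/39w² + 35/26u - 22/13v + 111/26w → -4/3vw + 148/39w² + 1475/234u - 251/234v + 2159/234w + 145/26
  leading term vw: subtract (-100/39)·k_4 from -4/3vw + 148/39w² + 1475/234u - 251/234v + 2159/234w + 145/26 → 1475/234u - 59/18v + 2183/234w + 295/78
  leading term u: subtract (59/3)·k_3 from 1475/234u - 59/18v + 2183/234w + 295/78 → 0
  remainder 0.

S(k_3,k_4): leading monomials are coprime, so the S-polynomial reduces to 0 (Buchberger's first criterion).
Every S-polynomial of the final basis reduces to 0, so we have a Gröbner basis.
Inter-reduce: drop elements whose leading term is divisible by another's, tail-reduce, and make monic.
Reduced Gröbner basis: {vw - 37/13w² - 43/26v + 1/13w - 35/26, u - 13/25v + 37/25w + ⅗}.

These differ, so the ideals are not equal.

No, the ideals differ.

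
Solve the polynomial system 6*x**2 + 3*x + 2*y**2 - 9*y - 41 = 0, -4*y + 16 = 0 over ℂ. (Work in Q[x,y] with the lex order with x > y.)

Compute a lex Gröbner basis by Buchberger's algorithm.
f_1 = 6*x**2 + 3*x + 2*y**2 - 9*y - 41, LT = x**2.
f_2 = -4*y + 16, LT = y.

The S-polynomials (S(f_1,f_2)) all reduce to 0 modulo the current basis, so we have a Gröbner basis.
Inter-reduce: drop elements whose leading term is divisible by another's, tail-reduce, and make monic.
Reduced Gröbner basis: {x**2 + 1/2*x - 15/2, y - 4}.

The lex basis is triangular: the last element involves only y. Solving y - 4 = 0 gives y ∈ {4}; substituting each value into the earlier elements determines the remaining variables.
  y = 4: the earlier basis element becomes x**2 + 1/2*x - 15/2 = 0, giving x = -3, 5/2 — points (-3, 4), (5/2, 4).

{(-3, 4), (5/2, 4)}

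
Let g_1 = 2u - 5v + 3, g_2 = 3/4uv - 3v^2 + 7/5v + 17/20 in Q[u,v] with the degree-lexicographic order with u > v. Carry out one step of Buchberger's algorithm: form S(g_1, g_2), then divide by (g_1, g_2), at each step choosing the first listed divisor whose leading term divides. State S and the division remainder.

lcm(LM(g_1), LM(g_2)) = uv.
S = (lcm/LT(g_1))·g_1 − (lcm/LT(g_2))·g_2 = 3/2v^2 - 11/30v - 17/15.
Reduce S modulo (g_1, g_2) in that order:
  leading term v^2: no divisor's leading term divides it; move 3/2v^2 to the remainder.
  leading term v: no divisor's leading term divides it; move -11/30v to the remainder.
  leading term 1: no divisor's leading term divides it; move -17/15 to the remainder.
The remainder 3/2v^2 - 11/30v - 17/15 is nonzero, so it would be added as the next basis element.
An S-polynomial is built so that the two leading terms cancel; whether anything survives reduction is exactly the Gröbner-basis criterion.

S(g_1, g_2) = 3/2v^2 - 11/30v - 17/15; remainder on division = 3/2v^2 - 11/30v - 17/15.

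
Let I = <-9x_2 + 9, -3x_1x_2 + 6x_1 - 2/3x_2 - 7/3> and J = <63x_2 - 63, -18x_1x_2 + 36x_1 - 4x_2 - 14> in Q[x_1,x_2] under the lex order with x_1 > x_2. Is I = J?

Since reduced Gröbner bases are canonical representatives of ideals under a given ordering, it suffices to compute and compare them.
Buchberger on the first generating set:
f_1 = -9x_2 + 9, LT = x_2.
f_2 = -3x_1x_2 + 6x_1 - 2/3x_2 - 7/3, LT = x_1x_2.

S(f_1,f_2): lcm = x_1x_2. S = x_1 - 2/9x_2 - 7/9.
  reduce S modulo (f_1, f_2):
  remainder x_1 - 1 ≠ 0; add g_3 = x_1 - 1 to the basis.

The other S-polynomials (S(f_1,g_3), S(f_2,g_3)) all reduce to 0 modulo the current basis, so we have a Gröbner basis.
Inter-reduce: drop elements whose leading term is divisible by another's, tail-reduce, and make monic.
Reduced Gröbner basis: {x_1 - 1, x_2 - 1}.

Buchberger on the second generating set:
h_1 = 63x_2 - 63, LT = x_2.
h_2 = -18x_1x_2 + 36x_1 - 4x_2 - 14, LT = x_1x_2.

S(h_1,h_2): lcm = x_1x_2. S = x_1 - 2/9x_2 - 7/9.
  reduce S modulo (h_1, h_2):
  remainder x_1 - 1 ≠ 0; add k_3 = x_1 - 1 to the basis.

The other S-polynomials (S(h_1,k_3), S(h_2,k_3)) all reduce to 0 modulo the current basis, so we have a Gröbner basis.
Inter-reduce: drop elements whose leading term is divisible by another's, tail-reduce, and make monic.
Reduced Gröbner basis: {x_1 - 1, x_2 - 1}.

These coincide, so the ideals are equal.

Yes, the ideals are equal.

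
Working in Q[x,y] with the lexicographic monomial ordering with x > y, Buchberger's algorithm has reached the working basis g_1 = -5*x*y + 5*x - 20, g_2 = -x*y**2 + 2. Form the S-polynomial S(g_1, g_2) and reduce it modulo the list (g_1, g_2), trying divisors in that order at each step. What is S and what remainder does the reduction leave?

S(g_1, g_2) = -x*y + 4*y + 2; remainder on division = -x + 4*y + 6.

lcm(LM(g_1), LM(g_2)) = x*y**2.
S = (lcm/LT(g_1))·g_1 − (lcm/LT(g_2))·g_2 = -x*y + 4*y + 2.
Reduce S modulo (g_1, g_2) in that order:
  leading term x*y: subtract (1/5)·g_1 from -x*y + 4*y + 2 → -x + 4*y + 6
  leading term x: no divisor's leading term divides it; move -x to the remainder.
  leading term y: no divisor's leading term divides it; move 4*y to the remainder.
  leading term 1: no divisor's leading term divides it; move 6 to the remainder.
The remainder -x + 4*y + 6 is nonzero, so it would be added as the next basis element.
This is the inner loop of Buchberger's algorithm — each nonzero remainder becomes a new basis element.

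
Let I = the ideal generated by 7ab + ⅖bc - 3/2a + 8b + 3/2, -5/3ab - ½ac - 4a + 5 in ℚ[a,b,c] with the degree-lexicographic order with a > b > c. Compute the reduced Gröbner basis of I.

G = {b²c + 3/10bc² + 20b² + 42/5bc + 417/4b + 9/8c - 9/4, ab + 2/35bc - 3/14a + 8/7b + 3/14, ac - 4/21bc + 61/7a - 80/21b - 75/7}

f_1 = 7ab + ⅖bc - 3/2a + 8b + 3/2, LT = ab.
f_2 = -5/3ab - ½ac - 4a + 5, LT = ab.

S(f_1,f_2): lcm = ab. S = -3/10ac + 2/35bc - 183/70a + 8/7b + 45/14.
  leading term ac: no divisor's leading term divides it; move -3/10ac to the remainder.
  leading term bc: no divisor's leading term divides it; move 2/35bc to the remainder.
  leading term a: no divisor's leading term divides it; move -183/70a to the remainder.
  leading term b: no divisor's leading term divides it; move 8/7b to the remainder.
  leading term 1: no divisor's leading term divides it; move 45/14 to the remainder.
  remainder -3/10ac + 2/35bc - 183/70a + 8/7b + 45/14 ≠ 0; add g_3 = -3/10ac + 2/35bc - 183/70a + 8/7b + 45/14 to the basis.

S(f_1,g_3): lcm = abc. S = 4/21b²c + 2/35bc² - 61/7ab - 3/14ac + 80/21b² + 8/7bc + 75/7b + 3/14c.
  leading term b²c: no divisor's leading term divides it; move 4/21b²c to the remainder.
  leading term bc²: no divisor's leading term divides it; move 2/35bc² to the remainder.
  leading term ab: subtract (-61/49)·f_1 from -61/7ab - 3/14ac + 80/21b² + 8/7bc + 75/7b + 3/14c → -3/14ac + 80/21b² + 402/245bc - 183/98a + 1013/49b + 3/14c + 183/98
  leading term ac: subtract (5/7)·g_3 from -3/14ac + 80/21b² + 402/245bc - 183/98a + 1013/49b + 3/14c + 183/98 → 80/21b² + 8/5bc + 139/7b + 3/14c - 3/7
  leading term b²: no divisor's leading term divides it; move 80/21b² to the remainder.
  leading term bc: no divisor's leading term divides it; move 8/5bc to the remainder.
  leading term b: no divisor's leading term divides it; move 139/7b to the remainder.
  leading term c: no divisor's leading term divides it; move 3/14c to the remainder.
  leading term 1: no divisor's leading term divides it; move -3/7 to the remainder.
  remainder 4/21b²c + 2/35bc² + 80/21b² + 8/5bc + 139/7b + 3/14c - 3/7 ≠ 0; add g_4 = 4/21b²c + 2/35bc² + 80/21b² + 8/5bc + 139/7b + 3/14c - 3/7 to the basis.

The other S-polynomials (S(f_2,g_3), S(f_1,g_4), S(f_2,g_4), S(g_3,g_4)) all reduce to 0 modulo the current basis, so we have a Gröbner basis.
Inter-reduce: drop elements whose leading term is divisible by another's, tail-reduce, and make monic.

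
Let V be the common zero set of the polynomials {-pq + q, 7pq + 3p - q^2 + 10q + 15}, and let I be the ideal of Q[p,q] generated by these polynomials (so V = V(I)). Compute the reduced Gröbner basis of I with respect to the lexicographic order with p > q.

f_1 = -pq + q, LT = pq.
f_2 = 7pq + 3p - q^2 + 10q + 15, LT = pq.

S(f_1,f_2): lcm = pq. S = -3/7p + 1/7q^2 - 17/7q - 15/7.
  leading term p: no divisor's leading term divides it; move -3/7p to the remainder.
  leading term q^2: no divisor's leading term divides it; move 1/7q^2 to the remainder.
  leading term q: no divisor's leading term divides it; move -17/7q to the remainder.
  leading term 1: no divisor's leading term divides it; move -15/7 to the remainder.
  remainder -3/7p + 1/7q^2 - 17/7q - 15/7 ≠ 0; add g_3 = -3/7p + 1/7q^2 - 17/7q - 15/7 to the basis.

S(f_1,g_3): lcm = pq. S = 1/3q^3 - 17/3q^2 - 6q.
  leading term q^3: no divisor's leading term divides it; move 1/3q^3 to the remainder.
  leading term q^2: no divisor's leading term divides it; move -17/3q^2 to the remainder.
  leading term q: no divisor's leading term divides it; move -6q to the remainder.
  remainder 1/3q^3 - 17/3q^2 - 6q ≠ 0; add g_4 = 1/3q^3 - 17/3q^2 - 6q to the basis.

The other S-polynomials (S(f_2,g_3), S(f_1,g_4), S(f_2,g_4), S(g_3,g_4)) all reduce to 0 modulo the current basis, so we have a Gröbner basis.
Inter-reduce: drop elements whose leading term is divisible by another's, tail-reduce, and make monic.

G = {p - 1/3q^2 + 17/3q + 5, q^3 - 17q^2 - 18q}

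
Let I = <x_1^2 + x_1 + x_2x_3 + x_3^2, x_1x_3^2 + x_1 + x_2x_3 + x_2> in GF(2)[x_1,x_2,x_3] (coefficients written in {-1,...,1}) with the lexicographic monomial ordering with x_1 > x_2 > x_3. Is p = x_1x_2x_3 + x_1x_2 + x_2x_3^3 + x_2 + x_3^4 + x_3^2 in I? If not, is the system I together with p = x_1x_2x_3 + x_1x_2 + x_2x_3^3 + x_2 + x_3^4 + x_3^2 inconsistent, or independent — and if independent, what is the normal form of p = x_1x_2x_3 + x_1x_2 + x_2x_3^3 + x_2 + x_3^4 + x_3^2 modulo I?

x_1x_2x_3 + x_1x_2 + x_2x_3^3 + x_2 + x_3^4 + x_3^2 lies in I (it reduces to 0).

First compute the reduced Gröbner basis of I by Buchberger's algorithm.
f_1 = x_1^2 + x_1 + x_2x_3 + x_3^2, LT = x_1^2.
f_2 = x_1x_3^2 + x_1 + x_2x_3 + x_2, LT = x_1x_3^2.

S(f_1,f_2): lcm = x_1^2x_3^2. S = x_1^2 + x_1x_2x_3 + x_1x_2 + x_1x_3^2 + x_2x_3^3 + x_3^4.
  reduce S modulo (f_1, f_2):
  remainder x_1x_2x_3 + x_1x_2 + x_2x_3^3 + x_2 + x_3^4 + x_3^2 ≠ 0; add h_3 = x_1x_2x_3 + x_1x_2 + x_2x_3^3 + x_2 + x_3^4 + x_3^2 to the basis.

S(f_2,h_3): lcm = x_1x_2x_3^2. S = x_1x_2x_3 + x_1x_2 + x_2^2x_3 + x_2^2 + x_2x_3^4 + x_2x_3 + x_3^5 + x_3^3.
  reduce S modulo (f_1, f_2, h_3):
  remainder x_2^2x_3 + x_2^2 + x_2x_3^4 + x_2x_3^3 + x_2x_3 + x_2 + x_3^5 + x_3^4 + x_3^3 + x_3^2 ≠ 0; add h_4 = x_2^2x_3 + x_2^2 + x_2x_3^4 + x_2x_3^3 + x_2x_3 + x_2 + x_3^5 + x_3^4 + x_3^3 + x_3^2 to the basis.

The other S-polynomials (S(f_1,h_3), S(f_1,h_4), S(f_2,h_4), S(h_3,h_4)) all reduce to 0 modulo the current basis, so we have a Gröbner basis.
Inter-reduce: drop elements whose leading term is divisible by another's, tail-reduce, and make monic.
Reduced Gröbner basis: {x_1^2 + x_1 + x_2x_3 + x_3^2, x_1x_2x_3 + x_1x_2 + x_2x_3^3 + x_2 + x_3^4 + x_3^2, x_1x_3^2 + x_1 + x_2x_3 + x_2, x_2^2x_3 + x_2^2 + x_2x_3^4 + x_2x_3^3 + x_2x_3 + x_2 + x_3^5 + x_3^4 + x_3^3 + x_3^2}.
Label its elements g_1 = x_1^2 + x_1 + x_2x_3 + x_3^2, g_2 = x_1x_2x_3 + x_1x_2 + x_2x_3^3 + x_2 + x_3^4 + x_3^2, g_3 = x_1x_3^2 + x_1 + x_2x_3 + x_2, g_4 = x_2^2x_3 + x_2^2 + x_2x_3^4 + x_2x_3^3 + x_2x_3 + x_2 + x_3^5 + x_3^4 + x_3^3 + x_3^2.

Reduce p = x_1x_2x_3 + x_1x_2 + x_2x_3^3 + x_2 + x_3^4 + x_3^2 modulo G:
  leading term x_1x_2x_3: subtract (1)·g_2 from x_1x_2x_3 + x_1x_2 + x_2x_3^3 + x_2 + x_3^4 + x_3^2 → 0
  normal form = 0.
Since the normal form is 0, p ∈ I.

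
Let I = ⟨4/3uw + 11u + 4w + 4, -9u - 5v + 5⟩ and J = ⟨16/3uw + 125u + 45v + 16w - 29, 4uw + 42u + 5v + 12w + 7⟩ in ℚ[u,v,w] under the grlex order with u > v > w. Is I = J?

Since reduced Gröbner bases are canonical representatives of ideals under a given ordering, it suffices to compute and compare them.
Buchberger on the first generating set:
f_1 = 4/3uw + 11u + 4w + 4, LT = uw.
f_2 = -9u - 5v + 5, LT = u.

S(f_1,f_2): lcm = uw. S = -5/9vw + 33/4u + 32/9w + 3.
  leading term vw: no divisor's leading term divides it; move -5/9vw to the remainder.
  leading term u: subtract (-11/12)·f_2 from 33/4u + 32/9w + 3 → -55/12v + 32/9w + 91/12
  leading term v: no divisor's leading term divides it; move -55/12v to the remainder.
  leading term w: no divisor's leading term divides it; move 32/9w to the remainder.
  leading term 1: no divisor's leading term divides it; move 91/12 to the remainder.
  remainder -5/9vw - 55/12v + 32/9w + 91/12 ≠ 0; add g_3 = -5/9vw - 55/12v + 32/9w + 91/12 to the basis.

The other S-polynomials (S(f_1,g_3), S(f_2,g_3)) all reduce to 0 modulo the current basis, so we have a Gröbner basis.
Inter-reduce: drop elements whose leading term is divisible by another's, tail-reduce, and make monic.
Reduced Gröbner basis: {vw + 33/4v - 32/5w - 273/20, u + 5/9v - 5/9}.

Buchberger on the second generating set:
h_1 = 16/3uw + 125u + 45v + 16w - 29, LT = uw.
h_2 = 4uw + 42u + 5v + 12w + 7, LT = uw.

S(h_1,h_2): lcm = uw. S = 207/16u + 115/16v - 115/16.
  leading term u: no divisor's leading term divides it; move 207/16u to the remainder.
  leading term v: no divisor's leading term divides it; move 115/16v to the remainder.
  leading term 1: no divisor's leading term divides it; move -115/16 to the remainder.
  remainder 207/16u + 115/16v - 115/16 ≠ 0; add k_3 = 207/16u + 115/16v - 115/16 to the basis.

S(h_1,k_3): lcm = uw. S = -5/9vw + 375/16u + 135/16v + 32/9w - 87/16.
  leading term vw: no divisor's leading term divides it; move -5/9vw to the remainder.
  leading term u: subtract (125/69)·k_3 from 375/16u + 135/16v + 32/9w - 87/16 → -55/12v + 32/9w + 91/12
  leading term v: no divisor's leading term divides it; move -55/12v to the remainder.
  leading term w: no divisor's leading term divides it; move 32/9w to the remainder.
  leading term 1: no divisor's leading term divides it; move 91/12 to the remainder.
  remainder -5/9vw - 55/12v + 32/9w + 91/12 ≠ 0; add k_4 = -5/9vw - 55/12v + 32/9w + 91/12 to the basis.

The other S-polynomials (S(h_2,k_3), S(h_1,k_4), S(h_2,k_4), S(k_3,k_4)) all reduce to 0 modulo the current basis, so we have a Gröbner basis.
Inter-reduce: drop elements whose leading term is divisible by another's, tail-reduce, and make monic.
Reduced Gröbner basis: {vw + 33/4v - 32/5w - 273/20, u + 5/9v - 5/9}.

Same reduced basis, so the two generating sets span the same ideal.

Yes, the ideals are equal.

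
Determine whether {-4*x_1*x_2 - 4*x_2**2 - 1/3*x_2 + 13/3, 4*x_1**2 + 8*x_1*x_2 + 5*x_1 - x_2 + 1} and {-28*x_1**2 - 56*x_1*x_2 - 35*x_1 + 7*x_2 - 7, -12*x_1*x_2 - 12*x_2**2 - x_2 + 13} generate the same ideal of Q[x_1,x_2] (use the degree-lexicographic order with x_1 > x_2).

Yes, the ideals are equal.

Since reduced Gröbner bases are canonical representatives of ideals under a given ordering, it suffices to compute and compare them.
Buchberger on the first generating set:
f_1 = -4*x_1*x_2 - 4*x_2**2 - 1/3*x_2 + 13/3, LT = x_1*x_2.
f_2 = 4*x_1**2 + 8*x_1*x_2 + 5*x_1 - x_2 + 1, LT = x_1**2.

S(f_1,f_2): lcm = x_1**2*x_2. S = -x_1*x_2**2 - 7/6*x_1*x_2 + 1/4*x_2**2 - 13/12*x_1 - 1/4*x_2.
  leading term x_1*x_2**2: subtract (1/4*x_2)·f_1 from -x_1*x_2**2 - 7/6*x_1*x_2 + 1/4*x_2**2 - 13/12*x_1 - 1/4*x_2 → x_2**3 - 7/6*x_1*x_2 + 1/3*x_2**2 - 13/12*x_1 - 4/3*x_2
  leading term x_2**3: no divisor's leading term divides it; move x_2**3 to the remainder.
  leading term x_1*x_2: subtract (7/24)·f_1 from -7/6*x_1*x_2 + 1/3*x_2**2 - 13/12*x_1 - 4/3*x_2 → 3/2*x_2**2 - 13/12*x_1 - 89/72*x_2 - 91/72
  leading term x_2**2: no divisor's leading term divides it; move 3/2*x_2**2 to the remainder.
  leading term x_1: no divisor's leading term divides it; move -13/12*x_1 to the remainder.
  leading term x_2: no divisor's leading term divides it; move -89/72*x_2 to the remainder.
  leading term 1: no divisor's leading term divides it; move -91/72 to the remainder.
  remainder x_2**3 + 3/2*x_2**2 - 13/12*x_1 - 89/72*x_2 - 91/72 ≠ 0; add g_3 = x_2**3 + 3/2*x_2**2 - 13/12*x_1 - 89/72*x_2 - 91/72 to the basis.

S(f_1,g_3): lcm = x_1*x_2**3. S = x_2**4 - 3/2*x_1*x_2**2 + 1/12*x_2**3 + 13/12*x_1**2 + 89/72*x_1*x_2 - 13/12*x_2**2 + 91/72*x_1.
  leading term x_2**4: subtract (x_2)·g_3 from x_2**4 - 3/2*x_1*x_2**2 + 1/12*x_2**3 + 13/12*x_1**2 + 89/72*x_1*x_2 - 13/12*x_2**2 + 91/72*x_1 → -3/2*x_1*x_2**2 - 17/12*x_2**3 + 13/12*x_1**2 + 167/72*x_1*x_2 + 11/72*x_2**2 + 91/72*x_1 + 91/72*x_2
  leading term x_1*x_2**2: subtract (3/8*x_2)·f_1 from -3/2*x_1*x_2**2 - 17/12*x_2**3 + 13/12*x_1**2 + 167/72*x_1*x_2 + 11/72*x_2**2 + 91/72*x_1 + 91/72*x_2 → 1/12*x_2**3 + 13/12*x_1**2 + 167/72*x_1*x_2 + 5/18*x_2**2 + 91/72*x_1 - 13/36*x_2
  leading term x_2**3: subtract (1/12)·g_3 from 1/12*x_2**3 + 13/12*x_1**2 + 167/72*x_1*x_2 + 5/18*x_2**2 + 91/72*x_1 - 13/36*x_2 → 13/12*x_1**2 + 167/72*x_1*x_2 + 11/72*x_2**2 + 65/48*x_1 - 223/864*x_2 + 91/864
  leading term x_1**2: subtract (13/48)·f_2 from 13/12*x_1**2 + 167/72*x_1*x_2 + 11/72*x_2**2 + 65/48*x_1 - 223/864*x_2 + 91/864 → 11/72*x_1*x_2 + 11/72*x_2**2 + 11/864*x_2 - 143/864
  leading term x_1*x_2: subtract (-11/288)·f_1 from 11/72*x_1*x_2 + 11/72*x_2**2 + 11/864*x_2 - 143/864 → 0
  remainder 0.

S(f_2,g_3): leading monomials are coprime, so the S-polynomial reduces to 0 (Buchberger's first criterion).
Every S-polynomial of the final basis reduces to 0, so we have a Gröbner basis.
Inter-reduce: drop elements whose leading term is divisible by another's, tail-reduce, and make monic.
Reduced Gröbner basis: {x_2**3 + 3/2*x_2**2 - 13/12*x_1 - 89/72*x_2 - 91/72, x_1**2 - 2*x_2**2 + 5/4*x_1 - 5/12*x_2 + 29/12, x_1*x_2 + x_2**2 + 1/12*x_2 - 13/12}.

Buchberger on the second generating set:
h_1 = -28*x_1**2 - 56*x_1*x_2 - 35*x_1 + 7*x_2 - 7, LT = x_1**2.
h_2 = -12*x_1*x_2 - 12*x_2**2 - x_2 + 13, LT = x_1*x_2.

S(h_1,h_2): lcm = x_1**2*x_2. S = x_1*x_2**2 + 7/6*x_1*x_2 - 1/4*x_2**2 + 13/12*x_1 + 1/4*x_2.
  leading term x_1*x_2**2: subtract (-1/12*x_2)·h_2 from x_1*x_2**2 + 7/6*x_1*x_2 - 1/4*x_2**2 + 13/12*x_1 + 1/4*x_2 → -x_2**3 + 7/6*x_1*x_2 - 1/3*x_2**2 + 13/12*x_1 + 4/3*x_2
  leading term x_2**3: no divisor's leading term divides it; move -x_2**3 to the remainder.
  leading term x_1*x_2: subtract (-7/72)·h_2 from 7/6*x_1*x_2 - 1/3*x_2**2 + 13/12*x_1 + 4/3*x_2 → -3/2*x_2**2 + 13/12*x_1 + 89/72*x_2 + 91/72
  leading term x_2**2: no divisor's leading term divides it; move -3/2*x_2**2 to the remainder.
  leading term x_1: no divisor's leading term divides it; move 13/12*x_1 to the remainder.
  leading term x_2: no divisor's leading term divides it; move 89/72*x_2 to the remainder.
  leading term 1: no divisor's leading term divides it; move 91/72 to the remainder.
  remainder -x_2**3 - 3/2*x_2**2 + 13/12*x_1 + 89/72*x_2 + 91/72 ≠ 0; add k_3 = -x_2**3 - 3/2*x_2**2 + 13/12*x_1 + 89/72*x_2 + 91/72 to the basis.

S(h_1,k_3): leading monomials are coprime, so the S-polynomial reduces to 0 (Buchberger's first criterion).
S(h_2,k_3): lcm = x_1*x_2**3. S = x_2**4 - 3/2*x_1*x_2**2 + 1/12*x_2**3 + 13/12*x_1**2 + 89/72*x_1*x_2 - 13/12*x_2**2 + 91/72*x_1.
  leading term x_2**4: subtract (-x_2)·k_3 from x_2**4 - 3/2*x_1*x_2**2 + 1/12*x_2**3 + 13/12*x_1**2 + 89/72*x_1*x_2 - 13/12*x_2**2 + 91/72*x_1 → -3/2*x_1*x_2**2 - 17/12*x_2**3 + 13/12*x_1**2 + 167/72*x_1*x_2 + 11/72*x_2**2 + 91/72*x_1 + 91/72*x_2
  leading term x_1*x_2**2: subtract (1/8*x_2)·h_2 from -3/2*x_1*x_2**2 - 17/12*x_2**3 + 13/12*x_1**2 + 167/72*x_1*x_2 + 11/72*x_2**2 + 91/72*x_1 + 91/72*x_2 → 1/12*x_2**3 + 13/12*x_1**2 + 167/72*x_1*x_2 + 5/18*x_2**2 + 91/72*x_1 - 13/36*x_2
  leading term x_2**3: subtract (-1/12)·k_3 from 1/12*x_2**3 + 13/12*x_1**2 + 167/72*x_1*x_2 + 5/18*x_2**2 + 91/72*x_1 - 13/36*x_2 → 13/12*x_1**2 + 167/72*x_1*x_2 + 11/72*x_2**2 + 65/48*x_1 - 223/864*x_2 + 91/864
  leading term x_1**2: subtract (-13/336)·h_1 from 13/12*x_1**2 + 167/72*x_1*x_2 + 11/72*x_2**2 + 65/48*x_1 - 223/864*x_2 + 91/864 → 11/72*x_1*x_2 + 11/72*x_2**2 + 11/864*x_2 - 143/864
  leading term x_1*x_2: subtract (-11/864)·h_2 from 11/72*x_1*x_2 + 11/72*x_2**2 + 11/864*x_2 - 143/864 → 0
  remainder 0.

Every S-polynomial of the final basis reduces to 0, so we have a Gröbner basis.
Inter-reduce: drop elements whose leading term is divisible by another's, tail-reduce, and make monic.
Reduced Gröbner basis: {x_2**3 + 3/2*x_2**2 - 13/12*x_1 - 89/72*x_2 - 91/72, x_1**2 - 2*x_2**2 + 5/4*x_1 - 5/12*x_2 + 29/12, x_1*x_2 + x_2**2 + 1/12*x_2 - 13/12}.

These coincide, so the ideals are equal.
The same test decides containment: I ⊆ J iff every generator of I reduces to 0 modulo a Gröbner basis of J.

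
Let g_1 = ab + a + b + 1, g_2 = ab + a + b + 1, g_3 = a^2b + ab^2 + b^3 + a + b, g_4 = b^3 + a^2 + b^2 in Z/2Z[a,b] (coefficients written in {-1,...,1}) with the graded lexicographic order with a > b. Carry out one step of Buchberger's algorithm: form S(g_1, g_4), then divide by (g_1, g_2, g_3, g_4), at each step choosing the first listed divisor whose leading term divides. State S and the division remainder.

S(g_1, g_4) = a^3 + b^3 + b^2; remainder on division = a^3 + a^2.

lcm(LM(g_1), LM(g_4)) = ab^3.
S = (lcm/LT(g_1))·g_1 − (lcm/LT(g_4))·g_4 = a^3 + b^3 + b^2.
Reduce S modulo (g_1, g_2, g_3, g_4) in that order:
  leading term a^3: no divisor's leading term divides it; move a^3 to the remainder.
  leading term b^3: subtract (1)·g_4 from b^3 + b^2 → a^2
  leading term a^2: no divisor's leading term divides it; move a^2 to the remainder.
The remainder a^3 + a^2 is nonzero, so it would be added as the next basis element.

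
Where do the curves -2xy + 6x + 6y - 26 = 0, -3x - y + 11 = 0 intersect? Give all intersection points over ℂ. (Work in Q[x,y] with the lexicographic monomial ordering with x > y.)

{(4, -1), (5/3, 6)}

Compute a lex Gröbner basis by Buchberger's algorithm.
f_1 = -2xy + 6x + 6y - 26, LT = xy.
f_2 = -3x - y + 11, LT = x.

S(f_1,f_2): lcm = xy. S = -3x - 1/3y^2 + 2/3y + 13.
  leading term x: subtract (1)·f_2 from -3x - 1/3y^2 + 2/3y + 13 → -1/3y^2 + 5/3y + 2
  leading term y^2: no divisor's leading term divides it; move -1/3y^2 to the remainder.
  leading term y: no divisor's leading term divides it; move 5/3y to the remainder.
  leading term 1: no divisor's leading term divides it; move 2 to the remainder.
  remainder -1/3y^2 + 5/3y + 2 ≠ 0; add h_3 = -1/3y^2 + 5/3y + 2 to the basis.

S(f_1,h_3): lcm = xy^2. S = 2xy + 6x - 3y^2 + 13y.
  leading term xy: subtract (-1)·f_1 from 2xy + 6x - 3y^2 + 13y → 12x - 3y^2 + 19y - 26
  leading term x: subtract (-4)·f_2 from 12x - 3y^2 + 19y - 26 → -3y^2 + 15y + 18
  leading term y^2: subtract (9)·h_3 from -3y^2 + 15y + 18 → 0
  remainder 0.

S(f_2,h_3): leading monomials are coprime, so the S-polynomial reduces to 0 (Buchberger's first criterion).
Every S-polynomial of the final basis reduces to 0, so we have a Gröbner basis.
Inter-reduce: drop elements whose leading term is divisible by another's, tail-reduce, and make monic.
Reduced Gröbner basis: {x + 1/3y - 11/3, y^2 - 5y - 6}.

The lex basis is triangular: the last element involves only y. Solving y^2 - 5y - 6 = 0 gives y ∈ {-1, 6}; substituting each value into the earlier elements determines the remaining variables.
  y = -1: the earlier basis element becomes x - 4 = 0, giving x = 4 — point (4, -1).
  y = 6: the earlier basis element becomes x - 5/3 = 0, giving x = 5/3 — point (5/3, 6).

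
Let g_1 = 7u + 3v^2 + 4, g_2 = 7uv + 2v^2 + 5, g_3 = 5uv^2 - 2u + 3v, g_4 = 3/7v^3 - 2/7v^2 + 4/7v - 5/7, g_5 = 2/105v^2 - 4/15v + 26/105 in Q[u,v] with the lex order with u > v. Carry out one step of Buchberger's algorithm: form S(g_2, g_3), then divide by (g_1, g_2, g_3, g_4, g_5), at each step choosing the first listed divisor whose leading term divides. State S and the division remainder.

lcm(LM(g_2), LM(g_3)) = uv^2.
S = (lcm/LT(g_2))·g_2 − (lcm/LT(g_3))·g_3 = 2/5u + 2/7v^3 + 4/35v.
Reduce S modulo (g_1, g_2, g_3, g_4, g_5) in that order:
  leading term u: subtract (2/35)·g_1 from 2/5u + 2/7v^3 + 4/35v → 2/7v^3 - 6/35v^2 + 4/35v - 8/35
  leading term v^3: subtract (2/3)·g_4 from 2/7v^3 - 6/35v^2 + 4/35v - 8/35 → 2/105v^2 - 4/15v + 26/105
  leading term v^2: subtract (1)·g_5 from 2/105v^2 - 4/15v + 26/105 → 0
The remainder is 0, so this S-polynomial contributes no new basis element.

S(g_2, g_3) = 2/5u + 2/7v^3 + 4/35v; remainder on division = 0.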